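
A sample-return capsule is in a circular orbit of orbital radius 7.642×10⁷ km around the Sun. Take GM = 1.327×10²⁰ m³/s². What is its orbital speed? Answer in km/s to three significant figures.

r = 7.642×10⁷ km = 7.642×10¹⁰ m.
For a circular orbit v = √(μ/r) = √(1.327×10²⁰ / 7.642×10¹⁰) = √(1.736×10⁹) = 41670 m/s.
That is 41.67 km/s.

v ≈ 41.7 km/s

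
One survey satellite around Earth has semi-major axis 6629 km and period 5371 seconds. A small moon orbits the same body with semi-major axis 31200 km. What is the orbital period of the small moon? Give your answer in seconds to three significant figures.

Kepler's third law: T² ∝ a³, so T₂ = T₁ (a₂/a₁)^(3/2).
a₂/a₁ = 4.707, (a₂/a₁)^(3/2) = 10.21.
T₂ = 5371 × 10.21 = 54840 seconds.

T₂ ≈ 54800 seconds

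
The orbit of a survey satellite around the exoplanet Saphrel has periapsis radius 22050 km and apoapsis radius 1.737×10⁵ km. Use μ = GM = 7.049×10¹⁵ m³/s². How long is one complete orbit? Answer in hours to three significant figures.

T ≈ 20.1 hours

Semi-major axis a = (r_p + r_a)/2 = (22050 + 1.7370×10⁵)/2 = 97875 km = 9.788×10⁷ m.
By Kepler's third law T = 2π√(a³/μ) = 2π × 1.153×10⁴ = 7.246×10⁴ s.
= 20.13 hours.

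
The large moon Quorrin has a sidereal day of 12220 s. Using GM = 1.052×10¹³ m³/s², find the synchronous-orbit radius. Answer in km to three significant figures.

r_sync ≈ 3410 km

A synchronous orbit has period T, so by Kepler's third law a = (μT²/4π²)^(1/3).
μT²/4π² = 1.052×10¹³ × (1.222×10⁴)² / 39.48 = 3.979×10¹⁹ m³.
a = 3.414×10⁶ m = 3414.0 km.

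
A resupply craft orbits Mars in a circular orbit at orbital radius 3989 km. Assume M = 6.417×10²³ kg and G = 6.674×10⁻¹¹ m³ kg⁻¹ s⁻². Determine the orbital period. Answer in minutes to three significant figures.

μ = GM = 6.674×10⁻¹¹ × 6.417×10²³ = 4.283×10¹³ m³/s².
r = 3989 km = 3.989×10⁶ m.
Kepler's third law: T = 2π√(r³/μ) = 2π√((3.989×10⁶)³ / 4.283×10¹³).
r³/μ = 1.482×10⁶ s², so T = 2π × 1.217×10³ = 7.649×10³ s.
Converting: 7.649×10³ s ÷ 60.00 = 127.5 minutes.

T ≈ 127 minutes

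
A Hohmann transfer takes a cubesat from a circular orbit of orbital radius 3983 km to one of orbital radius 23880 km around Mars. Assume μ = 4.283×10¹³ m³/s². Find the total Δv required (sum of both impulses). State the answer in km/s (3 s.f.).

r₁ = 3983 km = 3.983×10⁶ m.
r₂ = 23880 km = 2.388×10⁷ m.
Transfer ellipse a_t = (r₁ + r₂)/2 = 1.393×10⁷ m.
At r₁: circular v_c1 = √(μ/r₁) = 3279 m/s; transfer-periapsis v_p = √[μ(2/r₁ − 1/a_t)] = 4293 m/s.
Δv₁ = v_p − v_c1 = 1014 m/s.
At r₂: circular v_c2 = √(μ/r₂) = 1339 m/s; transfer-apoapsis v_a = √[μ(2/r₂ − 1/a_t)] = 716.1 m/s.
Δv₂ = v_c2 − v_a = 623.2 m/s.
Total Δv = Δv₁ + Δv₂ = 1637 m/s = 1.637 km/s.

Δv_total ≈ 1.64 km/s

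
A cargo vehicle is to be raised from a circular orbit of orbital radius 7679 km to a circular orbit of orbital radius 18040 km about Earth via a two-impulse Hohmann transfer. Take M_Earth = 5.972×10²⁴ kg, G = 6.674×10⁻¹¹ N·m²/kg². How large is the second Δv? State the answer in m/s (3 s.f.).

μ = GM = 6.674×10⁻¹¹ × 5.972×10²⁴ = 3.986×10¹⁴ m³/s².
r₁ = 7679 km = 7.679×10⁶ m.
r₂ = 18040 km = 1.804×10⁷ m.
Transfer ellipse a_t = (r₁ + r₂)/2 = 1.286×10⁷ m.
At r₁: circular v_c1 = √(μ/r₁) = 7204 m/s; transfer-perigee v_p = √[μ(2/r₁ − 1/a_t)] = 8533 m/s.
At r₂: circular v_c2 = √(μ/r₂) = 4700 m/s; transfer-apogee v_a = √[μ(2/r₂ − 1/a_t)] = 3632 m/s.
Δv₂ = v_c2 − v_a = 1068 m/s.

Δv ≈ 1070 m/s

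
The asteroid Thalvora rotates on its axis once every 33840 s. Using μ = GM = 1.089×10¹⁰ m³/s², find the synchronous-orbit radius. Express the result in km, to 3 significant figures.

r_sync ≈ 681 km

A synchronous orbit has period T, so by Kepler's third law a = (μT²/4π²)^(1/3).
μT²/4π² = 1.089×10¹⁰ × (3.384×10⁴)² / 39.48 = 3.159×10¹⁷ m³.
a = 6.810×10⁵ m = 681.05 km.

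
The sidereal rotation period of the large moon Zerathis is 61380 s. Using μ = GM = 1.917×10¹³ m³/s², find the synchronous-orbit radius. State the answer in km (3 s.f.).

A synchronous orbit has period T, so by Kepler's third law a = (μT²/4π²)^(1/3).
μT²/4π² = 1.917×10¹³ × (6.138×10⁴)² / 39.48 = 1.829×10²¹ m³.
a = 1.223×10⁷ m = 12230 km.

r_sync ≈ 12200 km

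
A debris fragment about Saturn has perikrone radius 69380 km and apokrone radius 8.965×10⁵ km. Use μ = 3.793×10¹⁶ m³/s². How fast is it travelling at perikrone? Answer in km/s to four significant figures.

v ≈ 31.86 km/s

Semi-major axis a = (r_p + r_a)/2 = 4.8294×10⁵ km = 4.829×10⁸ m.
Vis-viva: v² = μ(2/r − 1/a) = 3.793×10¹⁶ × (2.883×10⁻⁸ − 2.071×10⁻⁹) = 1.015×10⁹ m²/s².
v = 31860 m/s = 31.86 km/s.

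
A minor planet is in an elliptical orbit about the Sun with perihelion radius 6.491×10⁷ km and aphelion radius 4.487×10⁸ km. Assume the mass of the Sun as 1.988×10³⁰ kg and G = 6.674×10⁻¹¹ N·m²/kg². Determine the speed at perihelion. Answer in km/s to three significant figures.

v ≈ 59.8 km/s

μ = GM = 6.674×10⁻¹¹ × 1.988×10³⁰ = 1.327×10²⁰ m³/s².
Semi-major axis a = (r_p + r_a)/2 = 2.5680×10⁸ km = 2.568×10¹¹ m.
Vis-viva: v² = μ(2/r − 1/a) = 1.327×10²⁰ × (3.081×10⁻¹¹ − 3.894×10⁻¹²) = 3.571×10⁹ m²/s².
v = 59760 m/s = 59.76 km/s.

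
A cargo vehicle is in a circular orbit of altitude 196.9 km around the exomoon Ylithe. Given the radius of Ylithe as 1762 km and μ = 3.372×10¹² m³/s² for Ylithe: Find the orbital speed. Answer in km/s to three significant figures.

v ≈ 1.31 km/s

r = 1762 + 196.9 = 1958.9 km = 1.9589×10⁶ m.
For a circular orbit v = √(μ/r) = √(3.372×10¹² / 1.959×10⁶) = √(1.721×10⁶) = 1312 m/s.
That is 1.312 km/s.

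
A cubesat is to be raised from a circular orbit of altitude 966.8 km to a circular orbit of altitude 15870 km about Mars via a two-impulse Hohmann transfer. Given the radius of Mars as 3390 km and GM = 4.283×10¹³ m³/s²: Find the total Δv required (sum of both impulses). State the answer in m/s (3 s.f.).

Δv_total ≈ 1450 m/s

r₁ = 3390 + 966.8 = 4356.8 km = 4.3568×10⁶ m.
r₂ = 3390 + 15870 = 19260 km = 1.9260×10⁷ m.
Transfer ellipse a_t = (r₁ + r₂)/2 = 1.181×10⁷ m.
At r₁: circular v_c1 = √(μ/r₁) = 3135 m/s; transfer-periapsis v_p = √[μ(2/r₁ − 1/a_t)] = 4004 m/s.
Δv₁ = v_p − v_c1 = 868.9 m/s.
At r₂: circular v_c2 = √(μ/r₂) = 1491 m/s; transfer-apoapsis v_a = √[μ(2/r₂ − 1/a_t)] = 905.8 m/s.
Δv₂ = v_c2 − v_a = 585.4 m/s.
Total Δv = Δv₁ + Δv₂ = 1454 m/s.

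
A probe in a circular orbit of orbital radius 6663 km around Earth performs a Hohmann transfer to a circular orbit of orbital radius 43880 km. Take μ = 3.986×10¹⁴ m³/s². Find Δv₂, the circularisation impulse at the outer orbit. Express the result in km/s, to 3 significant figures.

Δv ≈ 1.47 km/s

r₁ = 6663 km = 6.663×10⁶ m.
r₂ = 43880 km = 4.388×10⁷ m.
Transfer ellipse a_t = (r₁ + r₂)/2 = 2.527×10⁷ m.
At r₁: circular v_c1 = √(μ/r₁) = 7735 m/s; transfer-perigee v_p = √[μ(2/r₁ − 1/a_t)] = 10190 m/s.
At r₂: circular v_c2 = √(μ/r₂) = 3014 m/s; transfer-apogee v_a = √[μ(2/r₂ − 1/a_t)] = 1548 m/s.
Δv₂ = v_c2 − v_a = 1466 m/s.
= 1.466 km/s.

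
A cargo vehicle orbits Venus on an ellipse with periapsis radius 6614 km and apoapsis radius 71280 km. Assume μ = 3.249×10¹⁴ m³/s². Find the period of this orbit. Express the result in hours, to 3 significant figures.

Semi-major axis a = (r_p + r_a)/2 = (6614.0 + 71280)/2 = 38947 km = 3.895×10⁷ m.
By Kepler's third law T = 2π√(a³/μ) = 2π × 1.348×10⁴ = 8.473×10⁴ s.
= 23.53 hours.

T ≈ 23.5 hours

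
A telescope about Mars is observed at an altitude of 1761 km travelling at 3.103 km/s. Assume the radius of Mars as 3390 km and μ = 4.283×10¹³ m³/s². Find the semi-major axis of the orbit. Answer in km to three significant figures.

a ≈ 6120 km

r = 3390 + 1761 = 5151.0 km = 5.151×10⁶ m.
Specific orbital energy ε = v²/2 − μ/r = (3103)²/2 − 4.283×10¹³/5.151×10⁶ = -3.501×10⁶ J/kg.
Since ε = −μ/(2a), a = −μ/(2ε) = 6.118×10⁶ m = 6117.5 km.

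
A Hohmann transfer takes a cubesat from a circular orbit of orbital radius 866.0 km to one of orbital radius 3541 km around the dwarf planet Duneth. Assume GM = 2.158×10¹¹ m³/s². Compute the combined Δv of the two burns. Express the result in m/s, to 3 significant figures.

r₁ = 866.0 km = 8.660×10⁵ m.
r₂ = 3541 km = 3.541×10⁶ m.
Transfer ellipse a_t = (r₁ + r₂)/2 = 2.204×10⁶ m.
At r₁: circular v_c1 = √(μ/r₁) = 499.2 m/s; transfer-periapsis v_p = √[μ(2/r₁ − 1/a_t)] = 632.8 m/s.
Δv₁ = v_p − v_c1 = 133.6 m/s.
At r₂: circular v_c2 = √(μ/r₂) = 246.9 m/s; transfer-apoapsis v_a = √[μ(2/r₂ − 1/a_t)] = 154.8 m/s.
Δv₂ = v_c2 − v_a = 92.10 m/s.
Total Δv = Δv₁ + Δv₂ = 225.7 m/s.

Δv_total ≈ 226 m/s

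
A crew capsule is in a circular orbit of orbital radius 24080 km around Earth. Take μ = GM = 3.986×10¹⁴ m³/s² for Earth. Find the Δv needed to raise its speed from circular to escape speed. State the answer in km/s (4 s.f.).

r = 24080 km = 2.408×10⁷ m.
Circular speed v_c = √(μ/r) = 4069 m/s.
Escape speed v_esc = √(2μ/r) = √2 × v_c = 5754 m/s.
Δv = v_esc − v_c = 1685 m/s = 1.685 km/s.

Δv ≈ 1.685 km/s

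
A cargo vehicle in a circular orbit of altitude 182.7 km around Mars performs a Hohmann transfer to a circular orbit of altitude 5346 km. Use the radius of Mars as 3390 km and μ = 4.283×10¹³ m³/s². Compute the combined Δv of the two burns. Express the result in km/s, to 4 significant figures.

Δv_total ≈ 1.190 km/s

r₁ = 3390 + 182.7 = 3572.7 km = 3.5727×10⁶ m.
r₂ = 3390 + 5346 = 8736.0 km = 8.7360×10⁶ m.
Transfer ellipse a_t = (r₁ + r₂)/2 = 6.154×10⁶ m.
At r₁: circular v_c1 = √(μ/r₁) = 3462 m/s; transfer-periapsis v_p = √[μ(2/r₁ − 1/a_t)] = 4125 m/s.
Δv₁ = v_p − v_c1 = 662.8 m/s.
At r₂: circular v_c2 = √(μ/r₂) = 2214 m/s; transfer-apoapsis v_a = √[μ(2/r₂ − 1/a_t)] = 1687 m/s.
Δv₂ = v_c2 − v_a = 527.2 m/s.
Total Δv = Δv₁ + Δv₂ = 1190 m/s = 1.190 km/s.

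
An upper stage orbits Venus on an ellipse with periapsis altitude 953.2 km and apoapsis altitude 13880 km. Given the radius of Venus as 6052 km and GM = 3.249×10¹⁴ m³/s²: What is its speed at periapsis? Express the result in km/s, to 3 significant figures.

r_p = 6052 + 953.2 = 7005.2 km = 7.0052×10⁶ m.
r_a = 6052 + 13880 = 19932 km = 1.9932×10⁷ m.
Semi-major axis a = (r_p + r_a)/2 = 13469 km = 1.347×10⁷ m.
Vis-viva: v² = μ(2/r − 1/a) = 3.249×10¹⁴ × (2.855×10⁻⁷ − 7.425×10⁻⁸) = 6.864×10⁷ m²/s².
v = 8285 m/s = 8.285 km/s.

v ≈ 8.28 km/s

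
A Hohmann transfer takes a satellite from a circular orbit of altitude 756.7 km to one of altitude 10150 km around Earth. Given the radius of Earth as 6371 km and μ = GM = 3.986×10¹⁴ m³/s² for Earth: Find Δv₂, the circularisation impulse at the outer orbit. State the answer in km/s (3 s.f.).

r₁ = 6371 + 756.7 = 7127.7 km = 7.1277×10⁶ m.
r₂ = 6371 + 10150 = 16521 km = 1.6521×10⁷ m.
Transfer ellipse a_t = (r₁ + r₂)/2 = 1.182×10⁷ m.
At r₁: circular v_c1 = √(μ/r₁) = 7478 m/s; transfer-perigee v_p = √[μ(2/r₁ − 1/a_t)] = 8839 m/s.
At r₂: circular v_c2 = √(μ/r₂) = 4912 m/s; transfer-apogee v_a = √[μ(2/r₂ − 1/a_t)] = 3814 m/s.
Δv₂ = v_c2 − v_a = 1098 m/s.
= 1.098 km/s.

Δv ≈ 1.10 km/s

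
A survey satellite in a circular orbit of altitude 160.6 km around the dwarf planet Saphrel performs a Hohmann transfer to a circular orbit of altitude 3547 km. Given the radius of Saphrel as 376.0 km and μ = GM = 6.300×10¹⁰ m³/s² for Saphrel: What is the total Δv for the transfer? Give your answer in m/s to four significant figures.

Δv_total ≈ 176.4 m/s

r₁ = 376.0 + 160.6 = 536.60 km = 5.3660×10⁵ m.
r₂ = 376.0 + 3547 = 3923.0 km = 3.9230×10⁶ m.
Transfer ellipse a_t = (r₁ + r₂)/2 = 2.230×10⁶ m.
At r₁: circular v_c1 = √(μ/r₁) = 342.6 m/s; transfer-periapsis v_p = √[μ(2/r₁ − 1/a_t)] = 454.5 m/s.
Δv₁ = v_p − v_c1 = 111.8 m/s.
At r₂: circular v_c2 = √(μ/r₂) = 126.7 m/s; transfer-apoapsis v_a = √[μ(2/r₂ − 1/a_t)] = 62.17 m/s.
Δv₂ = v_c2 − v_a = 64.56 m/s.
Total Δv = Δv₁ + Δv₂ = 176.4 m/s.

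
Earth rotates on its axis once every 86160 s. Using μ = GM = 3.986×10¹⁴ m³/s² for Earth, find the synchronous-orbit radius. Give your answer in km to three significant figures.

A synchronous orbit has period T, so by Kepler's third law a = (μT²/4π²)^(1/3).
μT²/4π² = 3.986×10¹⁴ × (8.616×10⁴)² / 39.48 = 7.495×10²² m³.
a = 4.216×10⁷ m = 42163 km.

r_sync ≈ 42200 km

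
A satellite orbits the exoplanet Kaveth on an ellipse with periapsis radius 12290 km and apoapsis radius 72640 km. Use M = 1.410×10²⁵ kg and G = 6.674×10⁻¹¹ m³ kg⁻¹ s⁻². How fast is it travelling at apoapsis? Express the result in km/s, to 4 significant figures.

μ = GM = 6.674×10⁻¹¹ × 1.410×10²⁵ = 9.410×10¹⁴ m³/s².
Semi-major axis a = (r_p + r_a)/2 = 42465 km = 4.246×10⁷ m.
Vis-viva: v² = μ(2/r − 1/a) = 9.410×10¹⁴ × (2.753×10⁻⁸ − 2.355×10⁻⁸) = 3.749×10⁶ m²/s².
v = 1936 m/s = 1.936 km/s.

v ≈ 1.936 km/s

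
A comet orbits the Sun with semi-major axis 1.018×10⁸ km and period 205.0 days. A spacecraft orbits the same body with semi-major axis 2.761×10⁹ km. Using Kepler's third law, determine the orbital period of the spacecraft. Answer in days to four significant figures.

T₂ ≈ 28960 days

Kepler's third law: T² ∝ a³, so T₂ = T₁ (a₂/a₁)^(3/2).
a₂/a₁ = 27.12, (a₂/a₁)^(3/2) = 141.2.
T₂ = 205.0 × 141.2 = 28960 days.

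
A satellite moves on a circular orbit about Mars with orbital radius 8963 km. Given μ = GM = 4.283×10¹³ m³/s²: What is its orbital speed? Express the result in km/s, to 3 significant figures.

r = 8963 km = 8.963×10⁶ m.
For a circular orbit v = √(μ/r) = √(4.283×10¹³ / 8.963×10⁶) = √(4.779×10⁶) = 2186 m/s.
That is 2.186 km/s.

v ≈ 2.19 km/s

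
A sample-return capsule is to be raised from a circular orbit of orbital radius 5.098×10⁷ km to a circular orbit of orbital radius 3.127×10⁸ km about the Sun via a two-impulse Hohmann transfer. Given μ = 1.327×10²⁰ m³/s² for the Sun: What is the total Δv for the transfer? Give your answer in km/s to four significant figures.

Δv_total ≈ 25.58 km/s

r₁ = 5.098×10⁷ km = 5.098×10¹⁰ m.
r₂ = 3.127×10⁸ km = 3.127×10¹¹ m.
Transfer ellipse a_t = (r₁ + r₂)/2 = 1.818×10¹¹ m.
At r₁: circular v_c1 = √(μ/r₁) = 51020 m/s; transfer-perihelion v_p = √[μ(2/r₁ − 1/a_t)] = 66900 m/s.
Δv₁ = v_p − v_c1 = 15880 m/s.
At r₂: circular v_c2 = √(μ/r₂) = 20600 m/s; transfer-aphelion v_a = √[μ(2/r₂ − 1/a_t)] = 10910 m/s.
Δv₂ = v_c2 − v_a = 9693 m/s.
Total Δv = Δv₁ + Δv₂ = 25580 m/s = 25.58 km/s.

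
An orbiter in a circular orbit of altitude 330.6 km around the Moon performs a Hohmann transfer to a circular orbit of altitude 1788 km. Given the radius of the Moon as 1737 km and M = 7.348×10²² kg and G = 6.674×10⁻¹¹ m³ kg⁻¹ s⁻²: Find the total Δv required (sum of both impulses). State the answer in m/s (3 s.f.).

μ = GM = 6.674×10⁻¹¹ × 7.348×10²² = 4.904×10¹² m³/s².
r₁ = 1737 + 330.6 = 2067.6 km = 2.0676×10⁶ m.
r₂ = 1737 + 1788 = 3525.0 km = 3.5250×10⁶ m.
Transfer ellipse a_t = (r₁ + r₂)/2 = 2.796×10⁶ m.
At r₁: circular v_c1 = √(μ/r₁) = 1540 m/s; transfer-perilune v_p = √[μ(2/r₁ − 1/a_t)] = 1729 m/s.
Δv₁ = v_p − v_c1 = 189.1 m/s.
At r₂: circular v_c2 = √(μ/r₂) = 1180 m/s; transfer-apolune v_a = √[μ(2/r₂ − 1/a_t)] = 1014 m/s.
Δv₂ = v_c2 − v_a = 165.3 m/s.
Total Δv = Δv₁ + Δv₂ = 354.3 m/s.

Δv_total ≈ 354 m/s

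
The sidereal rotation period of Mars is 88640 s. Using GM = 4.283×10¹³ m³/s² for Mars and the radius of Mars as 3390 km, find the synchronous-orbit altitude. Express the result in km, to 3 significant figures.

h_sync ≈ 17000 km

A synchronous orbit has period T, so by Kepler's third law a = (μT²/4π²)^(1/3).
μT²/4π² = 4.283×10¹³ × (8.864×10⁴)² / 39.48 = 8.524×10²¹ m³.
a = 2.043×10⁷ m = 20428 km.
Altitude h = a − R = 20428 − 3390 = 17038 km.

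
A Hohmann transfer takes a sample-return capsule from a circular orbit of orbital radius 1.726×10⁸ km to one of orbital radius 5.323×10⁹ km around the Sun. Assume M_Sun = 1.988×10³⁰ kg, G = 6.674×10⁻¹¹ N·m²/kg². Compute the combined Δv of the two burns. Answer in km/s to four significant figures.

Δv_total ≈ 14.60 km/s

μ = GM = 6.674×10⁻¹¹ × 1.988×10³⁰ = 1.327×10²⁰ m³/s².
r₁ = 1.726×10⁸ km = 1.726×10¹¹ m.
r₂ = 5.323×10⁹ km = 5.323×10¹² m.
Transfer ellipse a_t = (r₁ + r₂)/2 = 2.748×10¹² m.
At r₁: circular v_c1 = √(μ/r₁) = 27730 m/s; transfer-perihelion v_p = √[μ(2/r₁ − 1/a_t)] = 38590 m/s.
Δv₁ = v_p − v_c1 = 10860 m/s.
At r₂: circular v_c2 = √(μ/r₂) = 4993 m/s; transfer-aphelion v_a = √[μ(2/r₂ − 1/a_t)] = 1251 m/s.
Δv₂ = v_c2 − v_a = 3741 m/s.
Total Δv = Δv₁ + Δv₂ = 14600 m/s = 14.60 km/s.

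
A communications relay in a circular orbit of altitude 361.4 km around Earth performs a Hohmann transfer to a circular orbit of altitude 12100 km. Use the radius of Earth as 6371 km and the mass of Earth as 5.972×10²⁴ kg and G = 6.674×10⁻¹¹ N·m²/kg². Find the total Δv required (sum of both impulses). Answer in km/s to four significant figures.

μ = GM = 6.674×10⁻¹¹ × 5.972×10²⁴ = 3.986×10¹⁴ m³/s².
r₁ = 6371 + 361.4 = 6732.4 km = 6.7324×10⁶ m.
r₂ = 6371 + 12100 = 18471 km = 1.8471×10⁷ m.
Transfer ellipse a_t = (r₁ + r₂)/2 = 1.260×10⁷ m.
At r₁: circular v_c1 = √(μ/r₁) = 7694 m/s; transfer-perigee v_p = √[μ(2/r₁ − 1/a_t)] = 9315 m/s.
Δv₁ = v_p − v_c1 = 1621 m/s.
At r₂: circular v_c2 = √(μ/r₂) = 4645 m/s; transfer-apogee v_a = √[μ(2/r₂ − 1/a_t)] = 3395 m/s.
Δv₂ = v_c2 − v_a = 1250 m/s.
Total Δv = Δv₁ + Δv₂ = 2871 m/s = 2.871 km/s.

Δv_total ≈ 2.871 km/s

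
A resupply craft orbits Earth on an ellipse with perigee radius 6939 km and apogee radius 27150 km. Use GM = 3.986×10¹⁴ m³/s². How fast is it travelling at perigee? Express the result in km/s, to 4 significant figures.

Semi-major axis a = (r_p + r_a)/2 = 17044 km = 1.704×10⁷ m.
Vis-viva: v² = μ(2/r − 1/a) = 3.986×10¹⁴ × (2.882×10⁻⁷ − 5.867×10⁻⁸) = 9.150×10⁷ m²/s².
v = 9566 m/s = 9.566 km/s.

v ≈ 9.566 km/s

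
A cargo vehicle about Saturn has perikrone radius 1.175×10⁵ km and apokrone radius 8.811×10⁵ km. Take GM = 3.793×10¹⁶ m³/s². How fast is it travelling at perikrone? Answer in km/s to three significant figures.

Semi-major axis a = (r_p + r_a)/2 = 4.9930×10⁵ km = 4.993×10⁸ m.
Vis-viva: v² = μ(2/r − 1/a) = 3.793×10¹⁶ × (1.702×10⁻⁸ − 2.003×10⁻⁹) = 5.697×10⁸ m²/s².
v = 23870 m/s = 23.87 km/s.

v ≈ 23.9 km/s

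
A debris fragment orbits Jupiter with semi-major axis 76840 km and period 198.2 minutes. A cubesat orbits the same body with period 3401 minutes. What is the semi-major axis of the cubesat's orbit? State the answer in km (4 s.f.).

a₂ ≈ 5.112×10⁵ km

Kepler's third law: a³ ∝ T², so a₂ = a₁ (T₂/T₁)^(2/3).
T₂/T₁ = 17.16, (T₂/T₁)^(2/3) = 6.653.
a₂ = 76840 × 6.653 = 5.112×10⁵ km.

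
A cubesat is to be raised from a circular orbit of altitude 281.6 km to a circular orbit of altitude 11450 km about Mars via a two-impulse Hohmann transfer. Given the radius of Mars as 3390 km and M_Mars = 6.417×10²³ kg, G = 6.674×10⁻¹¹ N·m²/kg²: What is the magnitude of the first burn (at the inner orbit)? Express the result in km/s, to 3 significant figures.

Δv ≈ 0.909 km/s

μ = GM = 6.674×10⁻¹¹ × 6.417×10²³ = 4.283×10¹³ m³/s².
r₁ = 3390 + 281.6 = 3671.6 km = 3.6716×10⁶ m.
r₂ = 3390 + 11450 = 14840 km = 1.4840×10⁷ m.
Transfer ellipse a_t = (r₁ + r₂)/2 = 9.256×10⁶ m.
At r₁: circular v_c1 = √(μ/r₁) = 3415 m/s; transfer-periapsis v_p = √[μ(2/r₁ − 1/a_t)] = 4325 m/s.
Δv₁ = v_p − v_c1 = 909.2 m/s.
= 0.9092 km/s.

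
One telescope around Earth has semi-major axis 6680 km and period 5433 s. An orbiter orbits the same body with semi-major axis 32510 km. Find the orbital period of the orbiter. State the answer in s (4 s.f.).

Kepler's third law: T² ∝ a³, so T₂ = T₁ (a₂/a₁)^(3/2).
a₂/a₁ = 4.867, (a₂/a₁)^(3/2) = 10.74.
T₂ = 5433 × 10.74 = 58330 s.

T₂ ≈ 58330 s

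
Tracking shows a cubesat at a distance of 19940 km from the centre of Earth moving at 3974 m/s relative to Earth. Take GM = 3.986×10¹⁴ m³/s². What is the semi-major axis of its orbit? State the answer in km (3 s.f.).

a ≈ 16500 km

r = 1.994×10⁷ m.
Vis-viva rearranged: 1/a = 2/r − v²/μ = 1.003×10⁻⁷ − 3.962×10⁻⁸ = 6.068×10⁻⁸ m⁻¹.
a = 1.648×10⁷ m = 16480 km.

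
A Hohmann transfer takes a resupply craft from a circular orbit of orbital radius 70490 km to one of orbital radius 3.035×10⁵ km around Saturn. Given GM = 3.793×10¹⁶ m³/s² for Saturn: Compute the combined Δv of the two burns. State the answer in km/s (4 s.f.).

Δv_total ≈ 10.67 km/s

r₁ = 70490 km = 7.049×10⁷ m.
r₂ = 3.035×10⁵ km = 3.035×10⁸ m.
Transfer ellipse a_t = (r₁ + r₂)/2 = 1.870×10⁸ m.
At r₁: circular v_c1 = √(μ/r₁) = 23200 m/s; transfer-perikrone v_p = √[μ(2/r₁ − 1/a_t)] = 29550 m/s.
Δv₁ = v_p − v_c1 = 6356 m/s.
At r₂: circular v_c2 = √(μ/r₂) = 11180 m/s; transfer-apokrone v_a = √[μ(2/r₂ − 1/a_t)] = 6864 m/s.
Δv₂ = v_c2 − v_a = 4315 m/s.
Total Δv = Δv₁ + Δv₂ = 10670 m/s = 10.67 km/s.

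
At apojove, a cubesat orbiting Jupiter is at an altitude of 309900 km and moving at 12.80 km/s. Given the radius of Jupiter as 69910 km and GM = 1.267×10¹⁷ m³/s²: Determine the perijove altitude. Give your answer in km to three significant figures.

perijove altitude ≈ 53700 km

r_a = 69910 + 309900 = 3.7981×10⁵ km = 3.798×10⁸ m.
Specific energy ε = v²/2 − μ/r = -2.517×10⁸ J/kg, so a = −μ/(2ε) = 2.517×10⁸ m.
The apsides satisfy r_p + r_a = 2a, so the perijove radius is 2a − r_a = 1.236×10⁸ m = 1.2363×10⁵ km.
Perijove altitude = 1.2363×10⁵ − 69910 = 53721 km.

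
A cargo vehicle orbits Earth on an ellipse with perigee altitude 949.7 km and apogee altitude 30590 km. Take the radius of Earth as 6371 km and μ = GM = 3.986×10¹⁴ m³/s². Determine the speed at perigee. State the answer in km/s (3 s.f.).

r_p = 6371 + 949.7 = 7320.7 km = 7.3207×10⁶ m.
r_a = 6371 + 30590 = 36961 km = 3.6961×10⁷ m.
Semi-major axis a = (r_p + r_a)/2 = 22141 km = 2.214×10⁷ m.
Vis-viva: v² = μ(2/r − 1/a) = 3.986×10¹⁴ × (2.732×10⁻⁷ − 4.517×10⁻⁸) = 9.089×10⁷ m²/s².
v = 9534 m/s = 9.534 km/s.

v ≈ 9.53 km/s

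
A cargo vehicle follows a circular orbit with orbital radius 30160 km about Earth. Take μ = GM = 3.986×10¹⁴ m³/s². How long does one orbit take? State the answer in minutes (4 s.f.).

T ≈ 868.8 minutes

r = 30160 km = 3.016×10⁷ m.
Kepler's third law: T = 2π√(r³/μ) = 2π√((3.016×10⁷)³ / 3.986×10¹⁴).
r³/μ = 6.883×10⁷ s², so T = 2π × 8.296×10³ = 5.213×10⁴ s.
Converting: 5.213×10⁴ s ÷ 60.00 = 868.8 minutes.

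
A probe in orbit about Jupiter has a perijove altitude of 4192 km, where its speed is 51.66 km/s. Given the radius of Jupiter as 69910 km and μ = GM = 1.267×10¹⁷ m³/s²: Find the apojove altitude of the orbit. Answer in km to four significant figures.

apojove altitude ≈ 1.935×10⁵ km

r_p = 69910 + 4192 = 74102 km = 7.410×10⁷ m.
Specific energy ε = v²/2 − μ/r = -3.754×10⁸ J/kg, so a = −μ/(2ε) = 1.687×10⁸ m.
The apsides satisfy r_p + r_a = 2a, so the apojove radius is 2a − r_p = 2.634×10⁸ m = 2.6338×10⁵ km.
Apojove altitude = 2.6338×10⁵ − 69910 = 1.9347×10⁵ km.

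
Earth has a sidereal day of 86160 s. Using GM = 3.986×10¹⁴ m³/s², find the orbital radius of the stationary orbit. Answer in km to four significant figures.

A synchronous orbit has period T, so by Kepler's third law a = (μT²/4π²)^(1/3).
μT²/4π² = 3.986×10¹⁴ × (8.616×10⁴)² / 39.48 = 7.495×10²² m³.
a = 4.216×10⁷ m = 42163 km.

r_sync ≈ 42160 km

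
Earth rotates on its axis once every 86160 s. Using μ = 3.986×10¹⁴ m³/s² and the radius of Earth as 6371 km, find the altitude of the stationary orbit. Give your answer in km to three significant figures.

A synchronous orbit has period T, so by Kepler's third law a = (μT²/4π²)^(1/3).
μT²/4π² = 3.986×10¹⁴ × (8.616×10⁴)² / 39.48 = 7.495×10²² m³.
a = 4.216×10⁷ m = 42163 km.
Altitude h = a − R = 42163 − 6371 = 35792 km.

h_sync ≈ 35800 km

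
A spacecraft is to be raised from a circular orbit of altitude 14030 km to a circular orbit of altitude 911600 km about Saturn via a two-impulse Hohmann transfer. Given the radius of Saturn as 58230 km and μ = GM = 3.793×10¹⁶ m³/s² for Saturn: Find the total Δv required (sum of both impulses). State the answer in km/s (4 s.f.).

Δv_total ≈ 12.27 km/s

r₁ = 58230 + 14030 = 72260 km = 7.2260×10⁷ m.
r₂ = 58230 + 911600 = 969830 km = 9.6983×10⁸ m.
Transfer ellipse a_t = (r₁ + r₂)/2 = 5.210×10⁸ m.
At r₁: circular v_c1 = √(μ/r₁) = 22910 m/s; transfer-perikrone v_p = √[μ(2/r₁ − 1/a_t)] = 31260 m/s.
Δv₁ = v_p − v_c1 = 8346 m/s.
At r₂: circular v_c2 = √(μ/r₂) = 6254 m/s; transfer-apokrone v_a = √[μ(2/r₂ − 1/a_t)] = 2329 m/s.
Δv₂ = v_c2 − v_a = 3925 m/s.
Total Δv = Δv₁ + Δv₂ = 12270 m/s = 12.27 km/s.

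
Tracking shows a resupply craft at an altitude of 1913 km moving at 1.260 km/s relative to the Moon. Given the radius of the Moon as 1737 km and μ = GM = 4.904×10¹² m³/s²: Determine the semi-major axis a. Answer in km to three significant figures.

r = 1737 + 1913 = 3650.0 km = 3.650×10⁶ m.
Specific orbital energy ε = v²/2 − μ/r = (1260)²/2 − 4.904×10¹²/3.650×10⁶ = -5.498×10⁵ J/kg.
Since ε = −μ/(2a), a = −μ/(2ε) = 4.460×10⁶ m = 4460.1 km.

a ≈ 4460 km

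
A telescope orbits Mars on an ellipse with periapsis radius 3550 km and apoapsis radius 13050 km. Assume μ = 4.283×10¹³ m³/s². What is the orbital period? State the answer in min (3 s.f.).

T ≈ 383 min

Semi-major axis a = (r_p + r_a)/2 = (3550.0 + 13050)/2 = 8300.0 km = 8.300×10⁶ m.
By Kepler's third law T = 2π√(a³/μ) = 2π × 3.654×10³ = 2.296×10⁴ s.
= 382.6 min.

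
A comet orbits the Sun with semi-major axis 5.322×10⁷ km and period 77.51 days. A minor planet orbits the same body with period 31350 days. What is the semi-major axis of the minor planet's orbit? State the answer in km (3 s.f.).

a₂ ≈ 2.91×10⁹ km

Kepler's third law: a³ ∝ T², so a₂ = a₁ (T₂/T₁)^(2/3).
T₂/T₁ = 404.5, (T₂/T₁)^(2/3) = 54.69.
a₂ = 5.322×10⁷ × 54.69 = 2.911×10⁹ km.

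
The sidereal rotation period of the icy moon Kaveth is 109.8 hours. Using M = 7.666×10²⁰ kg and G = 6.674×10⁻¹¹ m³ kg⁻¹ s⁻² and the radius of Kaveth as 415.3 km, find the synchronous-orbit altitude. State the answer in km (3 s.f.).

μ = GM = 6.674×10⁻¹¹ × 7.666×10²⁰ = 5.116×10¹⁰ m³/s².
T = 109.8 hours = 3.953×10⁵ s.
A synchronous orbit has period T, so by Kepler's third law a = (μT²/4π²)^(1/3).
μT²/4π² = 5.116×10¹⁰ × (3.953×10⁵)² / 39.48 = 2.025×10²⁰ m³.
a = 5.872×10⁶ m = 5872.2 km.
Altitude h = a − R = 5872.2 − 415.3 = 5456.9 km.

h_sync ≈ 5460 km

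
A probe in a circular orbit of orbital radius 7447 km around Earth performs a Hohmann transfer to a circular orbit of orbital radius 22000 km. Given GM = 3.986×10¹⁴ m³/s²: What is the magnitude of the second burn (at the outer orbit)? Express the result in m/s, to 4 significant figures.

Δv ≈ 1229 m/s

r₁ = 7447 km = 7.447×10⁶ m.
r₂ = 22000 km = 2.200×10⁷ m.
Transfer ellipse a_t = (r₁ + r₂)/2 = 1.472×10⁷ m.
At r₁: circular v_c1 = √(μ/r₁) = 7316 m/s; transfer-perigee v_p = √[μ(2/r₁ − 1/a_t)] = 8943 m/s.
At r₂: circular v_c2 = √(μ/r₂) = 4257 m/s; transfer-apogee v_a = √[μ(2/r₂ − 1/a_t)] = 3027 m/s.
Δv₂ = v_c2 − v_a = 1229 m/s.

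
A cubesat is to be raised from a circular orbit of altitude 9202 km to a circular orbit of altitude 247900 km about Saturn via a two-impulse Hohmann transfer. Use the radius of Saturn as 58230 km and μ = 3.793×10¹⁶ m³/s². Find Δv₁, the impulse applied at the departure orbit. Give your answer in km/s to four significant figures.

r₁ = 58230 + 9202 = 67432 km = 6.7432×10⁷ m.
r₂ = 58230 + 247900 = 306130 km = 3.0613×10⁸ m.
Transfer ellipse a_t = (r₁ + r₂)/2 = 1.868×10⁸ m.
At r₁: circular v_c1 = √(μ/r₁) = 23720 m/s; transfer-perikrone v_p = √[μ(2/r₁ − 1/a_t)] = 30360 m/s.
Δv₁ = v_p − v_c1 = 6646 m/s.
= 6.646 km/s.

Δv ≈ 6.646 km/s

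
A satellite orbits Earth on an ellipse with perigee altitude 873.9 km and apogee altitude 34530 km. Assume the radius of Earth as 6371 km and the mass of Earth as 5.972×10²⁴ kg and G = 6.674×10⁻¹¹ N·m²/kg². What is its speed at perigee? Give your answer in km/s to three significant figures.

μ = GM = 6.674×10⁻¹¹ × 5.972×10²⁴ = 3.986×10¹⁴ m³/s².
r_p = 6371 + 873.9 = 7244.9 km = 7.2449×10⁶ m.
r_a = 6371 + 34530 = 40901 km = 4.0901×10⁷ m.
Semi-major axis a = (r_p + r_a)/2 = 24073 km = 2.407×10⁷ m.
Vis-viva: v² = μ(2/r − 1/a) = 3.986×10¹⁴ × (2.761×10⁻⁷ − 4.154×10⁻⁸) = 9.347×10⁷ m²/s².
v = 9668 m/s = 9.668 km/s.

v ≈ 9.67 km/s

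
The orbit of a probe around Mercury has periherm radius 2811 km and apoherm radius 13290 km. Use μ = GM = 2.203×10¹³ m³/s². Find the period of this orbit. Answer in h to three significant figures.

Semi-major axis a = (r_p + r_a)/2 = (2811.0 + 13290)/2 = 8050.5 km = 8.050×10⁶ m.
By Kepler's third law T = 2π√(a³/μ) = 2π × 4.867×10³ = 3.058×10⁴ s.
= 8.494 h.

T ≈ 8.49 h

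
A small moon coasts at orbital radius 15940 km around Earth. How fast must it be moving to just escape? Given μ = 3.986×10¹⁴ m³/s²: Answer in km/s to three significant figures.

v_esc ≈ 7.07 km/s

r = 15940 km = 1.594×10⁷ m.
Escape speed v_esc = √(2μ/r) = √(2 × 3.986×10¹⁴ / 1.594×10⁷) = √(5.001×10⁷) = 7072 m/s.
= 7.072 km/s.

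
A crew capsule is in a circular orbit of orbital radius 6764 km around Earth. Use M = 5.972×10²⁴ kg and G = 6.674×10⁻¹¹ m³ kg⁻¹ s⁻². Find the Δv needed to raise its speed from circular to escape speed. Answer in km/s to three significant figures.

μ = GM = 6.674×10⁻¹¹ × 5.972×10²⁴ = 3.986×10¹⁴ m³/s².
r = 6764 km = 6.764×10⁶ m.
Circular speed v_c = √(μ/r) = 7676 m/s.
Escape speed v_esc = √(2μ/r) = √2 × v_c = 10860 m/s.
Δv = v_esc − v_c = 3180 m/s = 3.180 km/s.

Δv ≈ 3.18 km/s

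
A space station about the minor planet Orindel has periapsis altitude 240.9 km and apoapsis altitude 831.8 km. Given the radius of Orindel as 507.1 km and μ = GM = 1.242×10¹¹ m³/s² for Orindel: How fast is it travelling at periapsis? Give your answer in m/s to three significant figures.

r_p = 507.1 + 240.9 = 748.00 km = 7.4800×10⁵ m.
r_a = 507.1 + 831.8 = 1338.9 km = 1.3389×10⁶ m.
Semi-major axis a = (r_p + r_a)/2 = 1043.5 km = 1.043×10⁶ m.
Vis-viva: v² = μ(2/r − 1/a) = 1.242×10¹¹ × (2.674×10⁻⁶ − 9.584×10⁻⁷) = 2.131×10⁵ m²/s².
v = 461.6 m/s.

v ≈ 462 m/s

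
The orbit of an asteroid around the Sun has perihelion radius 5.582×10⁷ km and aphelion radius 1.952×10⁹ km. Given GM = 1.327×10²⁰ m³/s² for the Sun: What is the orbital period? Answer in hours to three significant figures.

Semi-major axis a = (r_p + r_a)/2 = (5.5820×10⁷ + 1.9520×10⁹)/2 = 1.0039×10⁹ km = 1.004×10¹² m.
By Kepler's third law T = 2π√(a³/μ) = 2π × 8.732×10⁷ = 5.486×10⁸ s.
= 1.524×10⁵ hours.

T ≈ 152000 hours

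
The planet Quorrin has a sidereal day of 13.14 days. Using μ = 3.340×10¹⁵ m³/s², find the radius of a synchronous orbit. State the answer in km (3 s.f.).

T = 13.14 days = 1.135×10⁶ s.
A synchronous orbit has period T, so by Kepler's third law a = (μT²/4π²)^(1/3).
μT²/4π² = 3.340×10¹⁵ × (1.135×10⁶)² / 39.48 = 1.090×10²⁶ m³.
a = 4.778×10⁸ m = 4.7775×10⁵ km.

r_sync ≈ 4.78×10⁵ km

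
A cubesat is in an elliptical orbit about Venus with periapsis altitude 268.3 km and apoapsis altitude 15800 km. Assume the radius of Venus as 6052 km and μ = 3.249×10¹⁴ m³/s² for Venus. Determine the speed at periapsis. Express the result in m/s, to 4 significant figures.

r_p = 6052 + 268.3 = 6320.3 km = 6.3203×10⁶ m.
r_a = 6052 + 15800 = 21852 km = 2.1852×10⁷ m.
Semi-major axis a = (r_p + r_a)/2 = 14086 km = 1.409×10⁷ m.
Vis-viva: v² = μ(2/r − 1/a) = 3.249×10¹⁴ × (3.164×10⁻⁷ − 7.099×10⁻⁸) = 7.975×10⁷ m²/s².
v = 8930 m/s.

v ≈ 8930 m/s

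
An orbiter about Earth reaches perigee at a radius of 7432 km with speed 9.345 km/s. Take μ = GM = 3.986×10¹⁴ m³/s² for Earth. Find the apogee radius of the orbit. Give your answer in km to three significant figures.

r_p = 7.432×10⁶ m.
Specific energy ε = v²/2 − μ/r = -9.968×10⁶ J/kg, so a = −μ/(2ε) = 1.999×10⁷ m.
The apsides satisfy r_p + r_a = 2a, so the apogee radius is 2a − r_p = 3.255×10⁷ m = 32554 km.

apogee radius ≈ 32600 km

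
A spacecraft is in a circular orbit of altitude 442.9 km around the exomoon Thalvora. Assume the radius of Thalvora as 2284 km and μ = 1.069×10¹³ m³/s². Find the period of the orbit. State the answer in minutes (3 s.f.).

T ≈ 144 minutes

r = 2284 + 442.9 = 2726.9 km = 2.7269×10⁶ m.
Kepler's third law: T = 2π√(r³/μ) = 2π√((2.727×10⁶)³ / 1.069×10¹³).
r³/μ = 1.897×10⁶ s², so T = 2π × 1.377×10³ = 8.654×10³ s.
Converting: 8.654×10³ s ÷ 60.00 = 144.2 minutes.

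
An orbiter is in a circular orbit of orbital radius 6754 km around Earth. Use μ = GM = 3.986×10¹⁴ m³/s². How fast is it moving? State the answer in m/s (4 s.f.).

r = 6754 km = 6.754×10⁶ m.
For a circular orbit v = √(μ/r) = √(3.986×10¹⁴ / 6.754×10⁶) = √(5.902×10⁷) = 7682 m/s.

v ≈ 7682 m/s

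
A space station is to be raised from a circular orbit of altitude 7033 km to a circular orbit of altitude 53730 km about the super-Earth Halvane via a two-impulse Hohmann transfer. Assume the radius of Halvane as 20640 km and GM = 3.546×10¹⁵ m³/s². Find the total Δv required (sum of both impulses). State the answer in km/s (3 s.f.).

r₁ = 20640 + 7033 = 27673 km = 2.7673×10⁷ m.
r₂ = 20640 + 53730 = 74370 km = 7.4370×10⁷ m.
Transfer ellipse a_t = (r₁ + r₂)/2 = 5.102×10⁷ m.
At r₁: circular v_c1 = √(μ/r₁) = 11320 m/s; transfer-periapsis v_p = √[μ(2/r₁ − 1/a_t)] = 13670 m/s.
Δv₁ = v_p − v_c1 = 2347 m/s.
At r₂: circular v_c2 = √(μ/r₂) = 6905 m/s; transfer-apoapsis v_a = √[μ(2/r₂ − 1/a_t)] = 5085 m/s.
Δv₂ = v_c2 − v_a = 1820 m/s.
Total Δv = Δv₁ + Δv₂ = 4167 m/s = 4.167 km/s.

Δv_total ≈ 4.17 km/s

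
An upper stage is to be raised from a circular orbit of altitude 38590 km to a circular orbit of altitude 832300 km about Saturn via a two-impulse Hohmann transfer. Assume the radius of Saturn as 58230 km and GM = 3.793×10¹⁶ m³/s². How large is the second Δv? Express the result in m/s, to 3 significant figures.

Δv ≈ 3640 m/s

r₁ = 58230 + 38590 = 96820 km = 9.6820×10⁷ m.
r₂ = 58230 + 832300 = 890530 km = 8.9053×10⁸ m.
Transfer ellipse a_t = (r₁ + r₂)/2 = 4.937×10⁸ m.
At r₁: circular v_c1 = √(μ/r₁) = 19790 m/s; transfer-perikrone v_p = √[μ(2/r₁ − 1/a_t)] = 26580 m/s.
At r₂: circular v_c2 = √(μ/r₂) = 6526 m/s; transfer-apokrone v_a = √[μ(2/r₂ − 1/a_t)] = 2890 m/s.
Δv₂ = v_c2 − v_a = 3636 m/s.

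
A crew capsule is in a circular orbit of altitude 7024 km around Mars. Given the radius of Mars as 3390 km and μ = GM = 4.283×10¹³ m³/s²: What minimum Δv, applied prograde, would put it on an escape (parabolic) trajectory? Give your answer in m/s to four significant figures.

Δv ≈ 840.0 m/s

r = 3390 + 7024 = 10414 km = 1.0414×10⁷ m.
Circular speed v_c = √(μ/r) = 2028 m/s.
Escape speed v_esc = √(2μ/r) = √2 × v_c = 2868 m/s.
Δv = v_esc − v_c = 840.0 m/s.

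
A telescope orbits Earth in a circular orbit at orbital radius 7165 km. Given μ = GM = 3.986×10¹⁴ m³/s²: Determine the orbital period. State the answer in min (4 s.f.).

r = 7165 km = 7.165×10⁶ m.
Kepler's third law: T = 2π√(r³/μ) = 2π√((7.165×10⁶)³ / 3.986×10¹⁴).
r³/μ = 9.228×10⁵ s², so T = 2π × 9.606×10² = 6.036×10³ s.
Converting: 6.036×10³ s ÷ 60.00 = 100.6 min.

T ≈ 100.6 min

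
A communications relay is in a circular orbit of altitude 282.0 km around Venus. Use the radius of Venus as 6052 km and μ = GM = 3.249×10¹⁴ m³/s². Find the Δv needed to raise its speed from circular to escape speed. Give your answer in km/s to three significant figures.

r = 6052 + 282.0 = 6334.0 km = 6.3340×10⁶ m.
Circular speed v_c = √(μ/r) = 7162 m/s.
Escape speed v_esc = √(2μ/r) = √2 × v_c = 10130 m/s.
Δv = v_esc − v_c = 2967 m/s = 2.967 km/s.

Δv ≈ 2.97 km/s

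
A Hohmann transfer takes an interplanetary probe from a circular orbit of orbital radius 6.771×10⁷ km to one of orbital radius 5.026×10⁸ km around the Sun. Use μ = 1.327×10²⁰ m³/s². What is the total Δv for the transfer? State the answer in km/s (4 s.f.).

r₁ = 6.771×10⁷ km = 6.771×10¹⁰ m.
r₂ = 5.026×10⁸ km = 5.026×10¹¹ m.
Transfer ellipse a_t = (r₁ + r₂)/2 = 2.852×10¹¹ m.
At r₁: circular v_c1 = √(μ/r₁) = 44270 m/s; transfer-perihelion v_p = √[μ(2/r₁ − 1/a_t)] = 58770 m/s.
Δv₁ = v_p − v_c1 = 14500 m/s.
At r₂: circular v_c2 = √(μ/r₂) = 16250 m/s; transfer-aphelion v_a = √[μ(2/r₂ − 1/a_t)] = 7918 m/s.
Δv₂ = v_c2 − v_a = 8331 m/s.
Total Δv = Δv₁ + Δv₂ = 22830 m/s = 22.83 km/s.

Δv_total ≈ 22.83 km/s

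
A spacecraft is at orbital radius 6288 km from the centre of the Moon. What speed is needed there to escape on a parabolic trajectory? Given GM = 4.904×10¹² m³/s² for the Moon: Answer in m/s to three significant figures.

r = 6288 km = 6.288×10⁶ m.
Escape speed v_esc = √(2μ/r) = √(2 × 4.904×10¹² / 6.288×10⁶) = √(1.560×10⁶) = 1249 m/s.

v_esc ≈ 1250 m/s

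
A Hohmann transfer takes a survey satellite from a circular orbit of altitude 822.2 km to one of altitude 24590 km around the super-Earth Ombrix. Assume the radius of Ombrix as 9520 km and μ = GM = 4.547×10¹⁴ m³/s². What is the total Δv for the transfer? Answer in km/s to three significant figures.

r₁ = 9520 + 822.2 = 10342 km = 1.0342×10⁷ m.
r₂ = 9520 + 24590 = 34110 km = 3.4110×10⁷ m.
Transfer ellipse a_t = (r₁ + r₂)/2 = 2.223×10⁷ m.
At r₁: circular v_c1 = √(μ/r₁) = 6631 m/s; transfer-periapsis v_p = √[μ(2/r₁ − 1/a_t)] = 8214 m/s.
Δv₁ = v_p − v_c1 = 1584 m/s.
At r₂: circular v_c2 = √(μ/r₂) = 3651 m/s; transfer-apoapsis v_a = √[μ(2/r₂ − 1/a_t)] = 2491 m/s.
Δv₂ = v_c2 − v_a = 1161 m/s.
Total Δv = Δv₁ + Δv₂ = 2744 m/s = 2.744 km/s.

Δv_total ≈ 2.74 km/s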